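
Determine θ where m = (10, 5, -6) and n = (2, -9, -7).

m·n = 10·2 + 5·(-9) + (-6)·(-7) = 20 - 45 + 42 = 17
|m| = √(10² + 5² + (-6)²) = √161 ≈ 12.69
|n| = √(2² + (-9)² + (-7)²) = √134 ≈ 11.58
cos θ = (m·n)/(|m||n|) = 17/(12.69·11.58) ≈ 0.1157
θ = arccos(0.1157) ≈ 83.35°

83.35°


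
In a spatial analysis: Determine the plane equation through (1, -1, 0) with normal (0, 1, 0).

The plane through P with normal n = (a, b, c) satisfies n·(r - P) = 0,
i.e. ax + by + cz = a·x₀ + b·y₀ + c·z₀.
d = 0·1 + 1·(-1) + 0·0
  = 0 - 1 + 0
  = -1
Equation: y = -1

y = -1


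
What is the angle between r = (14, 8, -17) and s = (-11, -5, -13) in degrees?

r·s = 14·(-11) + 8·(-5) + (-17)·(-13) = -154 - 40 + 221 = 27
|r| = √(14² + 8² + (-17)²) = √549 ≈ 23.43
|s| = √((-11)² + (-5)² + (-13)²) = √315 ≈ 17.75
cos θ = (r·s)/(|r||s|) = 27/(23.43·17.75) ≈ 0.06493
θ = arccos(0.06493) ≈ 86.28°

86.28°


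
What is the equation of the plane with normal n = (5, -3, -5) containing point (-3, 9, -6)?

The plane through P with normal n = (a, b, c) satisfies n·(r - P) = 0,
i.e. ax + by + cz = a·x₀ + b·y₀ + c·z₀.
d = 5·(-3) + (-3)·9 + (-5)·(-6)
  = -15 - 27 + 30
  = -12
Equation: 5x - 3y - 5z = -12

5x - 3y - 5z = -12


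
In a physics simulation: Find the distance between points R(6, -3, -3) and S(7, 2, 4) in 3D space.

d = √[(x₂-x₁)² + (y₂-y₁)² + (z₂-z₁)²]
  = √[1² + 5² + 7²]
  = √[1 + 25 + 49]
  = √75
  ≈ 8.66

8.66


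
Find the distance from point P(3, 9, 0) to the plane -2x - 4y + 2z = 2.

distance = |a·x₀ + b·y₀ + c·z₀ - d| / √(a² + b² + c²)
  = |(-2)·3 + (-4)·9 + 2·0 - 2| / √((-2)² + (-4)² + 2²)
  = |-6 - 36 + 0 - 2| / √(4 + 16 + 4)
  = |-44| / √24
  = 44 / 4.899
  ≈ 8.981

8.981


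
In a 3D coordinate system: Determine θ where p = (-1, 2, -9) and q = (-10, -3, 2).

p·q = (-1)·(-10) + 2·(-3) + (-9)·2 = 10 - 6 - 18 = -14
|p| = √((-1)² + 2² + (-9)²) = √86 ≈ 9.274
|q| = √((-10)² + (-3)² + 2²) = √113 ≈ 10.63
cos θ = (p·q)/(|p||q|) = -14/(9.274·10.63) ≈ -0.142
θ = arccos(-0.142) ≈ 98.16°

98.16°


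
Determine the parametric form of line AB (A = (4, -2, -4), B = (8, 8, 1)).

Direction vector d = B - A = (8 - 4, 8 + 2, 1 + 4) = (4, 10, 5)
Parametric form r = A + t·d:
x = 4 + 4t, y = -2 + 10t, z = -4 + 5t

x = 4 + 4t, y = -2 + 10t, z = -4 + 5t


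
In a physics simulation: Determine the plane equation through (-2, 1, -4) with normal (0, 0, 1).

The plane through P with normal n = (a, b, c) satisfies n·(r - P) = 0,
i.e. ax + by + cz = a·x₀ + b·y₀ + c·z₀.
d = 0·(-2) + 0·1 + 1·(-4)
  = 0 + 0 - 4
  = -4
Equation: z = -4

z = -4


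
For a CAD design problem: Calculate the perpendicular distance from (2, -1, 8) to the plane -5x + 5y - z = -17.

distance = |a·x₀ + b·y₀ + c·z₀ - d| / √(a² + b² + c²)
  = |(-5)·2 + 5·(-1) + (-1)·8 - (-17)| / √((-5)² + 5² + (-1)²)
  = |-10 - 5 - 8 + 17| / √(25 + 25 + 1)
  = |-6| / √51
  = 6 / 7.141
  ≈ 0.8402

0.8402


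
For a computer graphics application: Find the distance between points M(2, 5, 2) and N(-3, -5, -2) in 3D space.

d = √[(x₂-x₁)² + (y₂-y₁)² + (z₂-z₁)²]
  = √[(-5)² + (-10)² + (-4)²]
  = √[25 + 100 + 16]
  = √141
  ≈ 11.87

11.87


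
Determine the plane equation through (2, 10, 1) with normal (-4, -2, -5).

The plane through P with normal n = (a, b, c) satisfies n·(r - P) = 0,
i.e. ax + by + cz = a·x₀ + b·y₀ + c·z₀.
d = (-4)·2 + (-2)·10 + (-5)·1
  = -8 - 20 - 5
  = -33
Equation: -4x - 2y - 5z = -33

-4x - 2y - 5z = -33


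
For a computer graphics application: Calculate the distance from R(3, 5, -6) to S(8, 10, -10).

d = √[(x₂-x₁)² + (y₂-y₁)² + (z₂-z₁)²]
  = √[5² + 5² + (-4)²]
  = √[25 + 25 + 16]
  = √66
  ≈ 8.124

8.124


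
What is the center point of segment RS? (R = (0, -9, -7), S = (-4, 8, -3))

M = ((x₁+x₂)/2, (y₁+y₂)/2, (z₁+z₂)/2)
  = ((0 - 4)/2, (-9 + 8)/2, (-7 - 3)/2)
  = (-4/2, -1/2, -10/2)
  = (-2, -0.5, -5)

(-2, -0.5, -5)


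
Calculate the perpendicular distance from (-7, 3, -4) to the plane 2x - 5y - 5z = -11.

distance = |a·x₀ + b·y₀ + c·z₀ - d| / √(a² + b² + c²)
  = |2·(-7) + (-5)·3 + (-5)·(-4) - (-11)| / √(2² + (-5)² + (-5)²)
  = |-14 - 15 + 20 + 11| / √(4 + 25 + 25)
  = |2| / √54
  = 2 / 7.348
  ≈ 0.2722

0.2722


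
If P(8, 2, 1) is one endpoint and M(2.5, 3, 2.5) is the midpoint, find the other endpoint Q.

Q = 2M - P
  = (2·2.5 - 8, 2·3 - 2, 2·2.5 - 1)
  = (5 - 8, 6 - 2, 5 - 1)
  = (-3, 4, 4)

(-3, 4, 4)


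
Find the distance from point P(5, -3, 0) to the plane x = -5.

distance = |a·x₀ + b·y₀ + c·z₀ - d| / √(a² + b² + c²)
  = |1·5 + 0·(-3) + 0·0 - (-5)| / √(1² + 0² + 0²)
  = |5 + 0 + 0 + 5| / √(1 + 0 + 0)
  = |10| / √1
  = 10 / 1
  ≈ 10

10


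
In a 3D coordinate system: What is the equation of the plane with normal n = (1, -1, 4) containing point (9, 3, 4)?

The plane through P with normal n = (a, b, c) satisfies n·(r - P) = 0,
i.e. ax + by + cz = a·x₀ + b·y₀ + c·z₀.
d = 1·9 + (-1)·3 + 4·4
  = 9 - 3 + 16
  = 22
Equation: x - y + 4z = 22

x - y + 4z = 22


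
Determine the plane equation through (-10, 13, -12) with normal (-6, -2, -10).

The plane through P with normal n = (a, b, c) satisfies n·(r - P) = 0,
i.e. ax + by + cz = a·x₀ + b·y₀ + c·z₀.
d = (-6)·(-10) + (-2)·13 + (-10)·(-12)
  = 60 - 26 + 120
  = 154
Equation: -6x - 2y - 10z = 154

-6x - 2y - 10z = 154


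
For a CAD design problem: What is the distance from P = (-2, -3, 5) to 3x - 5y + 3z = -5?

distance = |a·x₀ + b·y₀ + c·z₀ - d| / √(a² + b² + c²)
  = |3·(-2) + (-5)·(-3) + 3·5 - (-5)| / √(3² + (-5)² + 3²)
  = |-6 + 15 + 15 + 5| / √(9 + 25 + 9)
  = |29| / √43
  = 29 / 6.557
  ≈ 4.422

4.422


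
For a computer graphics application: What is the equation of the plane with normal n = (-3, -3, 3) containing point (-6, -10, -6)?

The plane through P with normal n = (a, b, c) satisfies n·(r - P) = 0,
i.e. ax + by + cz = a·x₀ + b·y₀ + c·z₀.
d = (-3)·(-6) + (-3)·(-10) + 3·(-6)
  = 18 + 30 - 18
  = 30
Equation: -3x - 3y + 3z = 30

-3x - 3y + 3z = 30


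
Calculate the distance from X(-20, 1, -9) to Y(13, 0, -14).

d = √[(x₂-x₁)² + (y₂-y₁)² + (z₂-z₁)²]
  = √[33² + (-1)² + (-5)²]
  = √[1089 + 1 + 25]
  = √1115
  ≈ 33.39

33.39


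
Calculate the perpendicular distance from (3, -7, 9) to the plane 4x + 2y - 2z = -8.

distance = |a·x₀ + b·y₀ + c·z₀ - d| / √(a² + b² + c²)
  = |4·3 + 2·(-7) + (-2)·9 - (-8)| / √(4² + 2² + (-2)²)
  = |12 - 14 - 18 + 8| / √(16 + 4 + 4)
  = |-12| / √24
  = 12 / 4.899
  ≈ 2.449

2.449


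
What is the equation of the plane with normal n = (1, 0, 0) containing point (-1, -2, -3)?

The plane through P with normal n = (a, b, c) satisfies n·(r - P) = 0,
i.e. ax + by + cz = a·x₀ + b·y₀ + c·z₀.
d = 1·(-1) + 0·(-2) + 0·(-3)
  = -1 + 0 + 0
  = -1
Equation: x = -1

x = -1


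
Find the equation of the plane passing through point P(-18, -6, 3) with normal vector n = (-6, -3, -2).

The plane through P with normal n = (a, b, c) satisfies n·(r - P) = 0,
i.e. ax + by + cz = a·x₀ + b·y₀ + c·z₀.
d = (-6)·(-18) + (-3)·(-6) + (-2)·3
  = 108 + 18 - 6
  = 120
Equation: -6x - 3y - 2z = 120

-6x - 3y - 2z = 120


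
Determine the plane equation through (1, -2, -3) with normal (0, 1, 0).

The plane through P with normal n = (a, b, c) satisfies n·(r - P) = 0,
i.e. ax + by + cz = a·x₀ + b·y₀ + c·z₀.
d = 0·1 + 1·(-2) + 0·(-3)
  = 0 - 2 + 0
  = -2
Equation: y = -2

y = -2


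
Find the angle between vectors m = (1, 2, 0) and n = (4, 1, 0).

m·n = 1·4 + 2·1 + 0·0 = 4 + 2 + 0 = 6
|m| = √(1² + 2² + 0²) = √5 ≈ 2.236
|n| = √(4² + 1² + 0²) = √17 ≈ 4.123
cos θ = (m·n)/(|m||n|) = 6/(2.236·4.123) ≈ 0.6508
θ = arccos(0.6508) ≈ 49.4°

49.4°


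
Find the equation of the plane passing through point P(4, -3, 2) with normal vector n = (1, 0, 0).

The plane through P with normal n = (a, b, c) satisfies n·(r - P) = 0,
i.e. ax + by + cz = a·x₀ + b·y₀ + c·z₀.
d = 1·4 + 0·(-3) + 0·2
  = 4 + 0 + 0
  = 4
Equation: x = 4

x = 4


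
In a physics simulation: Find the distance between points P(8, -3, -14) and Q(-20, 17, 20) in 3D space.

d = √[(x₂-x₁)² + (y₂-y₁)² + (z₂-z₁)²]
  = √[(-28)² + 20² + 34²]
  = √[784 + 400 + 1156]
  = √2340
  ≈ 48.37

48.37


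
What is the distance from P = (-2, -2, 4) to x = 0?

distance = |a·x₀ + b·y₀ + c·z₀ - d| / √(a² + b² + c²)
  = |1·(-2) + 0·(-2) + 0·4 - 0| / √(1² + 0² + 0²)
  = |-2 + 0 + 0 + 0| / √(1 + 0 + 0)
  = |-2| / √1
  = 2 / 1
  ≈ 2

2


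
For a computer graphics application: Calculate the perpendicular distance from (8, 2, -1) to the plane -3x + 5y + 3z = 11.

distance = |a·x₀ + b·y₀ + c·z₀ - d| / √(a² + b² + c²)
  = |(-3)·8 + 5·2 + 3·(-1) - 11| / √((-3)² + 5² + 3²)
  = |-24 + 10 - 3 - 11| / √(9 + 25 + 9)
  = |-28| / √43
  = 28 / 6.557
  ≈ 4.27

4.27


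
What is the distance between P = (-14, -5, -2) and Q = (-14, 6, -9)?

d = √[(x₂-x₁)² + (y₂-y₁)² + (z₂-z₁)²]
  = √[0² + 11² + (-7)²]
  = √[0 + 121 + 49]
  = √170
  ≈ 13.04

13.04


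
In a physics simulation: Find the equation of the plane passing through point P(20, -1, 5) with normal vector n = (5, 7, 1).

The plane through P with normal n = (a, b, c) satisfies n·(r - P) = 0,
i.e. ax + by + cz = a·x₀ + b·y₀ + c·z₀.
d = 5·20 + 7·(-1) + 1·5
  = 100 - 7 + 5
  = 98
Equation: 5x + 7y + z = 98

5x + 7y + z = 98


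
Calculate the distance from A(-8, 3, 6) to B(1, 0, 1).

d = √[(x₂-x₁)² + (y₂-y₁)² + (z₂-z₁)²]
  = √[9² + (-3)² + (-5)²]
  = √[81 + 9 + 25]
  = √115
  ≈ 10.72

10.72


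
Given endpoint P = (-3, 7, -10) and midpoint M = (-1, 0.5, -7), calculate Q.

Q = 2M - P
  = (2·(-1) - (-3), 2·0.5 - 7, 2·(-7) - (-10))
  = (-2 + 3, 1 - 7, -14 + 10)
  = (1, -6, -4)

(1, -6, -4)


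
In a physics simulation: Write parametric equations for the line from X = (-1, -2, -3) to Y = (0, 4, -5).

Direction vector d = Y - X = (0 + 1, 4 + 2, -5 + 3) = (1, 6, -2)
Parametric form r = X + t·d:
x = -1 + t, y = -2 + 6t, z = -3 - 2t

x = -1 + t, y = -2 + 6t, z = -3 - 2t


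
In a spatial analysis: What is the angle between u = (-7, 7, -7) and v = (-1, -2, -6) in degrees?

u·v = (-7)·(-1) + 7·(-2) + (-7)·(-6) = 7 - 14 + 42 = 35
|u| = √((-7)² + 7² + (-7)²) = √147 ≈ 12.12
|v| = √((-1)² + (-2)² + (-6)²) = √41 ≈ 6.403
cos θ = (u·v)/(|u||v|) = 35/(12.12·6.403) ≈ 0.4508
θ = arccos(0.4508) ≈ 63.2°

63.2°


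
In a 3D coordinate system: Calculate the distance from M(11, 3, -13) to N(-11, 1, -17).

d = √[(x₂-x₁)² + (y₂-y₁)² + (z₂-z₁)²]
  = √[(-22)² + (-2)² + (-4)²]
  = √[484 + 4 + 16]
  = √504
  ≈ 22.45

22.45


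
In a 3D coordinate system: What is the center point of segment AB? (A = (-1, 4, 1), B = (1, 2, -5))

M = ((x₁+x₂)/2, (y₁+y₂)/2, (z₁+z₂)/2)
  = ((-1 + 1)/2, (4 + 2)/2, (1 - 5)/2)
  = (0/2, 6/2, -4/2)
  = (0, 3, -2)

(0, 3, -2)


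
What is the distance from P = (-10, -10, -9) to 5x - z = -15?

distance = |a·x₀ + b·y₀ + c·z₀ - d| / √(a² + b² + c²)
  = |5·(-10) + 0·(-10) + (-1)·(-9) - (-15)| / √(5² + 0² + (-1)²)
  = |-50 + 0 + 9 + 15| / √(25 + 0 + 1)
  = |-26| / √26
  = 26 / 5.099
  ≈ 5.099

5.099


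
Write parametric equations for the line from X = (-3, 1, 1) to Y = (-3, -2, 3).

Direction vector d = Y - X = (-3 + 3, -2 - 1, 3 - 1) = (0, -3, 2)
Parametric form r = X + t·d:
x = -3, y = 1 - 3t, z = 1 + 2t

x = -3, y = 1 - 3t, z = 1 + 2t


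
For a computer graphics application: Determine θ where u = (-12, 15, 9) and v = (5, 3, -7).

u·v = (-12)·5 + 15·3 + 9·(-7) = -60 + 45 - 63 = -78
|u| = √((-12)² + 15² + 9²) = √450 ≈ 21.21
|v| = √(5² + 3² + (-7)²) = √83 ≈ 9.11
cos θ = (u·v)/(|u||v|) = -78/(21.21·9.11) ≈ -0.4036
θ = arccos(-0.4036) ≈ 113.8°

113.8°


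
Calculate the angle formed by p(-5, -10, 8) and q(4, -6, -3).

p·q = (-5)·4 + (-10)·(-6) + 8·(-3) = -20 + 60 - 24 = 16
|p| = √((-5)² + (-10)² + 8²) = √189 ≈ 13.75
|q| = √(4² + (-6)² + (-3)²) = √61 ≈ 7.81
cos θ = (p·q)/(|p||q|) = 16/(13.75·7.81) ≈ 0.149
θ = arccos(0.149) ≈ 81.43°

81.43°


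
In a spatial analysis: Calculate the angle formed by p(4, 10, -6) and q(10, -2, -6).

p·q = 4·10 + 10·(-2) + (-6)·(-6) = 40 - 20 + 36 = 56
|p| = √(4² + 10² + (-6)²) = √152 ≈ 12.33
|q| = √(10² + (-2)² + (-6)²) = √140 ≈ 11.83
cos θ = (p·q)/(|p||q|) = 56/(12.33·11.83) ≈ 0.3839
θ = arccos(0.3839) ≈ 67.43°

67.43°


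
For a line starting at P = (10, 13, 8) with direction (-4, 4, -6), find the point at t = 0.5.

P(t) = P + t·d
  = (10 + (-4)·0.5, 13 + 4·0.5, 8 + (-6)·0.5)
  = (10 - 2, 13 + 2, 8 - 3)
  = (8, 15, 5)

(8, 15, 5)


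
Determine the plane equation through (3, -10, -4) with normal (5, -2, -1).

The plane through P with normal n = (a, b, c) satisfies n·(r - P) = 0,
i.e. ax + by + cz = a·x₀ + b·y₀ + c·z₀.
d = 5·3 + (-2)·(-10) + (-1)·(-4)
  = 15 + 20 + 4
  = 39
Equation: 5x - 2y - z = 39

5x - 2y - z = 39


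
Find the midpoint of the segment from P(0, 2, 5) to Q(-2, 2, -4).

M = ((x₁+x₂)/2, (y₁+y₂)/2, (z₁+z₂)/2)
  = ((0 - 2)/2, (2 + 2)/2, (5 - 4)/2)
  = (-2/2, 4/2, 1/2)
  = (-1, 2, 0.5)

(-1, 2, 0.5)


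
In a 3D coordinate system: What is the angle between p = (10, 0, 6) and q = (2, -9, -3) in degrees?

p·q = 10·2 + 0·(-9) + 6·(-3) = 20 + 0 - 18 = 2
|p| = √(10² + 0² + 6²) = √136 ≈ 11.66
|q| = √(2² + (-9)² + (-3)²) = √94 ≈ 9.695
cos θ = (p·q)/(|p||q|) = 2/(11.66·9.695) ≈ 0.01769
θ = arccos(0.01769) ≈ 88.99°

88.99°


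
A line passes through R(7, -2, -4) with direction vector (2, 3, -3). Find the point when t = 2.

P(t) = R + t·d
  = (7 + 2·2, -2 + 3·2, -4 + (-3)·2)
  = (7 + 4, -2 + 6, -4 - 6)
  = (11, 4, -10)

(11, 4, -10)


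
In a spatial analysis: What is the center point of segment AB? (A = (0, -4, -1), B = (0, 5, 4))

M = ((x₁+x₂)/2, (y₁+y₂)/2, (z₁+z₂)/2)
  = ((0 + 0)/2, (-4 + 5)/2, (-1 + 4)/2)
  = (0/2, 1/2, 3/2)
  = (0, 0.5, 1.5)

(0, 0.5, 1.5)


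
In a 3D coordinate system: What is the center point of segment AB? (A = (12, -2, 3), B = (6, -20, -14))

M = ((x₁+x₂)/2, (y₁+y₂)/2, (z₁+z₂)/2)
  = ((12 + 6)/2, (-2 - 20)/2, (3 - 14)/2)
  = (18/2, -22/2, -11/2)
  = (9, -11, -5.5)

(9, -11, -5.5)


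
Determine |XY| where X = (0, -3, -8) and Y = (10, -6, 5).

d = √[(x₂-x₁)² + (y₂-y₁)² + (z₂-z₁)²]
  = √[10² + (-3)² + 13²]
  = √[100 + 9 + 169]
  = √278
  ≈ 16.67

16.67


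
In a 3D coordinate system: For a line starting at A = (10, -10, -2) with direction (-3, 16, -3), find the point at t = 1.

P(t) = A + t·d
  = (10 + (-3)·1, -10 + 16·1, -2 + (-3)·1)
  = (10 - 3, -10 + 16, -2 - 3)
  = (7, 6, -5)

(7, 6, -5)


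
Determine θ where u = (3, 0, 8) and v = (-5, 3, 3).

u·v = 3·(-5) + 0·3 + 8·3 = -15 + 0 + 24 = 9
|u| = √(3² + 0² + 8²) = √73 ≈ 8.544
|v| = √((-5)² + 3² + 3²) = √43 ≈ 6.557
cos θ = (u·v)/(|u||v|) = 9/(8.544·6.557) ≈ 0.1606
θ = arccos(0.1606) ≈ 80.76°

80.76°


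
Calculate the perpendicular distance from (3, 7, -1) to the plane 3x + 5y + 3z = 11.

distance = |a·x₀ + b·y₀ + c·z₀ - d| / √(a² + b² + c²)
  = |3·3 + 5·7 + 3·(-1) - 11| / √(3² + 5² + 3²)
  = |9 + 35 - 3 - 11| / √(9 + 25 + 9)
  = |30| / √43
  = 30 / 6.557
  ≈ 4.575

4.575


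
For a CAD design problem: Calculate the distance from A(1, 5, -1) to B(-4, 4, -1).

d = √[(x₂-x₁)² + (y₂-y₁)² + (z₂-z₁)²]
  = √[(-5)² + (-1)² + 0²]
  = √[25 + 1 + 0]
  = √26
  ≈ 5.099

5.099


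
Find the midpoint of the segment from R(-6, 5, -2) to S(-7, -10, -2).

M = ((x₁+x₂)/2, (y₁+y₂)/2, (z₁+z₂)/2)
  = ((-6 - 7)/2, (5 - 10)/2, (-2 - 2)/2)
  = (-13/2, -5/2, -4/2)
  = (-6.5, -2.5, -2)

(-6.5, -2.5, -2)


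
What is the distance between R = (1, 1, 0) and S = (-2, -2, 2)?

d = √[(x₂-x₁)² + (y₂-y₁)² + (z₂-z₁)²]
  = √[(-3)² + (-3)² + 2²]
  = √[9 + 9 + 4]
  = √22
  ≈ 4.69

4.69


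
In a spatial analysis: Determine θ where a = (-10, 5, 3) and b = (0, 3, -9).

a·b = (-10)·0 + 5·3 + 3·(-9) = 0 + 15 - 27 = -12
|a| = √((-10)² + 5² + 3²) = √134 ≈ 11.58
|b| = √(0² + 3² + (-9)²) = √90 ≈ 9.487
cos θ = (a·b)/(|a||b|) = -12/(11.58·9.487) ≈ -0.1093
θ = arccos(-0.1093) ≈ 96.27°

96.27°


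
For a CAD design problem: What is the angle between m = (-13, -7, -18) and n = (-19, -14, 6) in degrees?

m·n = (-13)·(-19) + (-7)·(-14) + (-18)·6 = 247 + 98 - 108 = 237
|m| = √((-13)² + (-7)² + (-18)²) = √542 ≈ 23.28
|n| = √((-19)² + (-14)² + 6²) = √593 ≈ 24.35
cos θ = (m·n)/(|m||n|) = 237/(23.28·24.35) ≈ 0.418
θ = arccos(0.418) ≈ 65.29°

65.29°


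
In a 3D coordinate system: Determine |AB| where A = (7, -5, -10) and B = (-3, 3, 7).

d = √[(x₂-x₁)² + (y₂-y₁)² + (z₂-z₁)²]
  = √[(-10)² + 8² + 17²]
  = √[100 + 64 + 289]
  = √453
  ≈ 21.28

21.28


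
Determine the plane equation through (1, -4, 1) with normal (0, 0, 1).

The plane through P with normal n = (a, b, c) satisfies n·(r - P) = 0,
i.e. ax + by + cz = a·x₀ + b·y₀ + c·z₀.
d = 0·1 + 0·(-4) + 1·1
  = 0 + 0 + 1
  = 1
Equation: z = 1

z = 1


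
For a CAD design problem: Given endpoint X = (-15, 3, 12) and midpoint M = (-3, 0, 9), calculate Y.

Y = 2M - X
  = (2·(-3) - (-15), 2·0 - 3, 2·9 - 12)
  = (-6 + 15, 0 - 3, 18 - 12)
  = (9, -3, 6)

(9, -3, 6)


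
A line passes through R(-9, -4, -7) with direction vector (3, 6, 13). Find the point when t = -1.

P(t) = R + t·d
  = (-9 + 3·(-1), -4 + 6·(-1), -7 + 13·(-1))
  = (-9 - 3, -4 - 6, -7 - 13)
  = (-12, -10, -20)

(-12, -10, -20)


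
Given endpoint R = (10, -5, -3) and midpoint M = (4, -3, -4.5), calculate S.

S = 2M - R
  = (2·4 - 10, 2·(-3) - (-5), 2·(-4.5) - (-3))
  = (8 - 10, -6 + 5, -9 + 3)
  = (-2, -1, -6)

(-2, -1, -6)


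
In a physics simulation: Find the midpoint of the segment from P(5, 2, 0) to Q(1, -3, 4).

M = ((x₁+x₂)/2, (y₁+y₂)/2, (z₁+z₂)/2)
  = ((5 + 1)/2, (2 - 3)/2, (0 + 4)/2)
  = (6/2, -1/2, 4/2)
  = (3, -0.5, 2)

(3, -0.5, 2)


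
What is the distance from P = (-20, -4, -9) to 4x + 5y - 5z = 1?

distance = |a·x₀ + b·y₀ + c·z₀ - d| / √(a² + b² + c²)
  = |4·(-20) + 5·(-4) + (-5)·(-9) - 1| / √(4² + 5² + (-5)²)
  = |-80 - 20 + 45 - 1| / √(16 + 25 + 25)
  = |-56| / √66
  = 56 / 8.124
  ≈ 6.893

6.893


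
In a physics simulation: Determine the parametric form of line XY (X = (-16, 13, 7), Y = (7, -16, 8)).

Direction vector d = Y - X = (7 + 16, -16 - 13, 8 - 7) = (23, -29, 1)
Parametric form r = X + t·d:
x = -16 + 23t, y = 13 - 29t, z = 7 + t

x = -16 + 23t, y = 13 - 29t, z = 7 + t


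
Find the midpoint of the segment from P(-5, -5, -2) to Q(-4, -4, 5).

M = ((x₁+x₂)/2, (y₁+y₂)/2, (z₁+z₂)/2)
  = ((-5 - 4)/2, (-5 - 4)/2, (-2 + 5)/2)
  = (-9/2, -9/2, 3/2)
  = (-4.5, -4.5, 1.5)

(-4.5, -4.5, 1.5)


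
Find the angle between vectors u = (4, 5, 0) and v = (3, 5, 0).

u·v = 4·3 + 5·5 + 0·0 = 12 + 25 + 0 = 37
|u| = √(4² + 5² + 0²) = √41 ≈ 6.403
|v| = √(3² + 5² + 0²) = √34 ≈ 5.831
cos θ = (u·v)/(|u||v|) = 37/(6.403·5.831) ≈ 0.991
θ = arccos(0.991) ≈ 7.696°

7.696°


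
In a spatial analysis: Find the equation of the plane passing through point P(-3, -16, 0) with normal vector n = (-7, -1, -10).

The plane through P with normal n = (a, b, c) satisfies n·(r - P) = 0,
i.e. ax + by + cz = a·x₀ + b·y₀ + c·z₀.
d = (-7)·(-3) + (-1)·(-16) + (-10)·0
  = 21 + 16 + 0
  = 37
Equation: -7x - y - 10z = 37

-7x - y - 10z = 37


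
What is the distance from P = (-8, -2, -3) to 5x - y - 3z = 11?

distance = |a·x₀ + b·y₀ + c·z₀ - d| / √(a² + b² + c²)
  = |5·(-8) + (-1)·(-2) + (-3)·(-3) - 11| / √(5² + (-1)² + (-3)²)
  = |-40 + 2 + 9 - 11| / √(25 + 1 + 9)
  = |-40| / √35
  = 40 / 5.916
  ≈ 6.761

6.761


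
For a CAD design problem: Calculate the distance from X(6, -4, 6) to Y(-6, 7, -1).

d = √[(x₂-x₁)² + (y₂-y₁)² + (z₂-z₁)²]
  = √[(-12)² + 11² + (-7)²]
  = √[144 + 121 + 49]
  = √314
  ≈ 17.72

17.72


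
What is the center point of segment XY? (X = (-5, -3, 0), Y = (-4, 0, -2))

M = ((x₁+x₂)/2, (y₁+y₂)/2, (z₁+z₂)/2)
  = ((-5 - 4)/2, (-3 + 0)/2, (0 - 2)/2)
  = (-9/2, -3/2, -2/2)
  = (-4.5, -1.5, -1)

(-4.5, -1.5, -1)


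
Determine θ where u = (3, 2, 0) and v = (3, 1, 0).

u·v = 3·3 + 2·1 + 0·0 = 9 + 2 + 0 = 11
|u| = √(3² + 2² + 0²) = √13 ≈ 3.606
|v| = √(3² + 1² + 0²) = √10 ≈ 3.162
cos θ = (u·v)/(|u||v|) = 11/(3.606·3.162) ≈ 0.9648
θ = arccos(0.9648) ≈ 15.26°

15.26°


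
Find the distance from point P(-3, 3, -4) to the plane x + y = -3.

distance = |a·x₀ + b·y₀ + c·z₀ - d| / √(a² + b² + c²)
  = |1·(-3) + 1·3 + 0·(-4) - (-3)| / √(1² + 1² + 0²)
  = |-3 + 3 + 0 + 3| / √(1 + 1 + 0)
  = |3| / √2
  = 3 / 1.414
  ≈ 2.121

2.121


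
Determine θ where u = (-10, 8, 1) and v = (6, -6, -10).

u·v = (-10)·6 + 8·(-6) + 1·(-10) = -60 - 48 - 10 = -118
|u| = √((-10)² + 8² + 1²) = √165 ≈ 12.85
|v| = √(6² + (-6)² + (-10)²) = √172 ≈ 13.11
cos θ = (u·v)/(|u||v|) = -118/(12.85·13.11) ≈ -0.7004
θ = arccos(-0.7004) ≈ 134.5°

134.5°


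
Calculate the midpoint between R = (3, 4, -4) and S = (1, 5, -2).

M = ((x₁+x₂)/2, (y₁+y₂)/2, (z₁+z₂)/2)
  = ((3 + 1)/2, (4 + 5)/2, (-4 - 2)/2)
  = (4/2, 9/2, -6/2)
  = (2, 4.5, -3)

(2, 4.5, -3)


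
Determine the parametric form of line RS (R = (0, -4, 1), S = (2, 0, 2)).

Direction vector d = S - R = (2 + 0, 0 + 4, 2 - 1) = (2, 4, 1)
Parametric form r = R + t·d:
x = 0 + 2t, y = -4 + 4t, z = 1 + t

x = 0 + 2t, y = -4 + 4t, z = 1 + t


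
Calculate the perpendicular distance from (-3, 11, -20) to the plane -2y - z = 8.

distance = |a·x₀ + b·y₀ + c·z₀ - d| / √(a² + b² + c²)
  = |0·(-3) + (-2)·11 + (-1)·(-20) - 8| / √(0² + (-2)² + (-1)²)
  = |0 - 22 + 20 - 8| / √(0 + 4 + 1)
  = |-10| / √5
  = 10 / 2.236
  ≈ 4.472

4.472


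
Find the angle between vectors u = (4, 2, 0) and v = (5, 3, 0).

u·v = 4·5 + 2·3 + 0·0 = 20 + 6 + 0 = 26
|u| = √(4² + 2² + 0²) = √20 ≈ 4.472
|v| = √(5² + 3² + 0²) = √34 ≈ 5.831
cos θ = (u·v)/(|u||v|) = 26/(4.472·5.831) ≈ 0.9971
θ = arccos(0.9971) ≈ 4.399°

4.399°


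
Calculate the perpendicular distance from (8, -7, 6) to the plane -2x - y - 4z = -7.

distance = |a·x₀ + b·y₀ + c·z₀ - d| / √(a² + b² + c²)
  = |(-2)·8 + (-1)·(-7) + (-4)·6 - (-7)| / √((-2)² + (-1)² + (-4)²)
  = |-16 + 7 - 24 + 7| / √(4 + 1 + 16)
  = |-26| / √21
  = 26 / 4.583
  ≈ 5.674

5.674


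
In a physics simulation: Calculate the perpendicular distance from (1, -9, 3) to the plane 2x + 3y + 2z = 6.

distance = |a·x₀ + b·y₀ + c·z₀ - d| / √(a² + b² + c²)
  = |2·1 + 3·(-9) + 2·3 - 6| / √(2² + 3² + 2²)
  = |2 - 27 + 6 - 6| / √(4 + 9 + 4)
  = |-25| / √17
  = 25 / 4.123
  ≈ 6.063

6.063


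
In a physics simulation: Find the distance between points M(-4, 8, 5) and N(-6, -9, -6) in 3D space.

d = √[(x₂-x₁)² + (y₂-y₁)² + (z₂-z₁)²]
  = √[(-2)² + (-17)² + (-11)²]
  = √[4 + 289 + 121]
  = √414
  ≈ 20.35

20.35


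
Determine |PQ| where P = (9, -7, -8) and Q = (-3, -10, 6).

d = √[(x₂-x₁)² + (y₂-y₁)² + (z₂-z₁)²]
  = √[(-12)² + (-3)² + 14²]
  = √[144 + 9 + 196]
  = √349
  ≈ 18.68

18.68


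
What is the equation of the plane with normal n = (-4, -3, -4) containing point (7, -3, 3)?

The plane through P with normal n = (a, b, c) satisfies n·(r - P) = 0,
i.e. ax + by + cz = a·x₀ + b·y₀ + c·z₀.
d = (-4)·7 + (-3)·(-3) + (-4)·3
  = -28 + 9 - 12
  = -31
Equation: -4x - 3y - 4z = -31

-4x - 3y - 4z = -31


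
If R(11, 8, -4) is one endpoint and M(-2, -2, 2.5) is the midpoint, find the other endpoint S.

S = 2M - R
  = (2·(-2) - 11, 2·(-2) - 8, 2·2.5 - (-4))
  = (-4 - 11, -4 - 8, 5 + 4)
  = (-15, -12, 9)

(-15, -12, 9)


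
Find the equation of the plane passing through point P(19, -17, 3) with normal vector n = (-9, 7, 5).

The plane through P with normal n = (a, b, c) satisfies n·(r - P) = 0,
i.e. ax + by + cz = a·x₀ + b·y₀ + c·z₀.
d = (-9)·19 + 7·(-17) + 5·3
  = -171 - 119 + 15
  = -275
Equation: -9x + 7y + 5z = -275

-9x + 7y + 5z = -275


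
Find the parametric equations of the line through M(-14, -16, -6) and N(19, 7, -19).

Direction vector d = N - M = (19 + 14, 7 + 16, -19 + 6) = (33, 23, -13)
Parametric form r = M + t·d:
x = -14 + 33t, y = -16 + 23t, z = -6 - 13t

x = -14 + 33t, y = -16 + 23t, z = -6 - 13t


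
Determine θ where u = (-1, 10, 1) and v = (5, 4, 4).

u·v = (-1)·5 + 10·4 + 1·4 = -5 + 40 + 4 = 39
|u| = √((-1)² + 10² + 1²) = √102 ≈ 10.1
|v| = √(5² + 4² + 4²) = √57 ≈ 7.55
cos θ = (u·v)/(|u||v|) = 39/(10.1·7.55) ≈ 0.5115
θ = arccos(0.5115) ≈ 59.24°

59.24°


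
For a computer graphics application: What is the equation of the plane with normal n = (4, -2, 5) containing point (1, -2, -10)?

The plane through P with normal n = (a, b, c) satisfies n·(r - P) = 0,
i.e. ax + by + cz = a·x₀ + b·y₀ + c·z₀.
d = 4·1 + (-2)·(-2) + 5·(-10)
  = 4 + 4 - 50
  = -42
Equation: 4x - 2y + 5z = -42

4x - 2y + 5z = -42


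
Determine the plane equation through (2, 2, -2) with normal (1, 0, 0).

The plane through P with normal n = (a, b, c) satisfies n·(r - P) = 0,
i.e. ax + by + cz = a·x₀ + b·y₀ + c·z₀.
d = 1·2 + 0·2 + 0·(-2)
  = 2 + 0 + 0
  = 2
Equation: x = 2

x = 2


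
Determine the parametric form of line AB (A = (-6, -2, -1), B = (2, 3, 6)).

Direction vector d = B - A = (2 + 6, 3 + 2, 6 + 1) = (8, 5, 7)
Parametric form r = A + t·d:
x = -6 + 8t, y = -2 + 5t, z = -1 + 7t

x = -6 + 8t, y = -2 + 5t, z = -1 + 7t


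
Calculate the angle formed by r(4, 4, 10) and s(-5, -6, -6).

r·s = 4·(-5) + 4·(-6) + 10·(-6) = -20 - 24 - 60 = -104
|r| = √(4² + 4² + 10²) = √132 ≈ 11.49
|s| = √((-5)² + (-6)² + (-6)²) = √97 ≈ 9.849
cos θ = (r·s)/(|r||s|) = -104/(11.49·9.849) ≈ -0.9191
θ = arccos(-0.9191) ≈ 156.8°

156.8°


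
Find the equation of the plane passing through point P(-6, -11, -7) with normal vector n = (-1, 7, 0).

The plane through P with normal n = (a, b, c) satisfies n·(r - P) = 0,
i.e. ax + by + cz = a·x₀ + b·y₀ + c·z₀.
d = (-1)·(-6) + 7·(-11) + 0·(-7)
  = 6 - 77 + 0
  = -71
Equation: -x + 7y = -71

-x + 7y = -71


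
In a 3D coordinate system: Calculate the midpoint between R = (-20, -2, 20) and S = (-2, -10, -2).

M = ((x₁+x₂)/2, (y₁+y₂)/2, (z₁+z₂)/2)
  = ((-20 - 2)/2, (-2 - 10)/2, (20 - 2)/2)
  = (-22/2, -12/2, 18/2)
  = (-11, -6, 9)

(-11, -6, 9)


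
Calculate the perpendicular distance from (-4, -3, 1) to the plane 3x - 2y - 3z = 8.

distance = |a·x₀ + b·y₀ + c·z₀ - d| / √(a² + b² + c²)
  = |3·(-4) + (-2)·(-3) + (-3)·1 - 8| / √(3² + (-2)² + (-3)²)
  = |-12 + 6 - 3 - 8| / √(9 + 4 + 9)
  = |-17| / √22
  = 17 / 4.69
  ≈ 3.624

3.624


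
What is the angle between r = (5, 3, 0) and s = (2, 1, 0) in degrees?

r·s = 5·2 + 3·1 + 0·0 = 10 + 3 + 0 = 13
|r| = √(5² + 3² + 0²) = √34 ≈ 5.831
|s| = √(2² + 1² + 0²) = √5 ≈ 2.236
cos θ = (r·s)/(|r||s|) = 13/(5.831·2.236) ≈ 0.9971
θ = arccos(0.9971) ≈ 4.399°

4.399°


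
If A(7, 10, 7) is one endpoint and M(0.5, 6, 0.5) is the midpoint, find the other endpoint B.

B = 2M - A
  = (2·0.5 - 7, 2·6 - 10, 2·0.5 - 7)
  = (1 - 7, 12 - 10, 1 - 7)
  = (-6, 2, -6)

(-6, 2, -6)


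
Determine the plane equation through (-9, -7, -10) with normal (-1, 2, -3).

The plane through P with normal n = (a, b, c) satisfies n·(r - P) = 0,
i.e. ax + by + cz = a·x₀ + b·y₀ + c·z₀.
d = (-1)·(-9) + 2·(-7) + (-3)·(-10)
  = 9 - 14 + 30
  = 25
Equation: -x + 2y - 3z = 25

-x + 2y - 3z = 25


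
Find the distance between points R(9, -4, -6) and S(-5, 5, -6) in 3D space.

d = √[(x₂-x₁)² + (y₂-y₁)² + (z₂-z₁)²]
  = √[(-14)² + 9² + 0²]
  = √[196 + 81 + 0]
  = √277
  ≈ 16.64

16.64


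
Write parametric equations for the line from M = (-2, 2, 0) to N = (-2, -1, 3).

Direction vector d = N - M = (-2 + 2, -1 - 2, 3 + 0) = (0, -3, 3)
Parametric form r = M + t·d:
x = -2, y = 2 - 3t, z = 0 + 3t

x = -2, y = 2 - 3t, z = 0 + 3t


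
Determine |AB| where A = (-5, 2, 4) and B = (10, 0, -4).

d = √[(x₂-x₁)² + (y₂-y₁)² + (z₂-z₁)²]
  = √[15² + (-2)² + (-8)²]
  = √[225 + 4 + 64]
  = √293
  ≈ 17.12

17.12


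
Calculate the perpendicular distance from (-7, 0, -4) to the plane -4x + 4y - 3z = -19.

distance = |a·x₀ + b·y₀ + c·z₀ - d| / √(a² + b² + c²)
  = |(-4)·(-7) + 4·0 + (-3)·(-4) - (-19)| / √((-4)² + 4² + (-3)²)
  = |28 + 0 + 12 + 19| / √(16 + 16 + 9)
  = |59| / √41
  = 59 / 6.403
  ≈ 9.214

9.214


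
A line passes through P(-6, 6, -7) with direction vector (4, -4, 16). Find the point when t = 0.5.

P(t) = P + t·d
  = (-6 + 4·0.5, 6 + (-4)·0.5, -7 + 16·0.5)
  = (-6 + 2, 6 - 2, -7 + 8)
  = (-4, 4, 1)

(-4, 4, 1)


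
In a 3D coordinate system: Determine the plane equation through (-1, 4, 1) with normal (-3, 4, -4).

The plane through P with normal n = (a, b, c) satisfies n·(r - P) = 0,
i.e. ax + by + cz = a·x₀ + b·y₀ + c·z₀.
d = (-3)·(-1) + 4·4 + (-4)·1
  = 3 + 16 - 4
  = 15
Equation: -3x + 4y - 4z = 15

-3x + 4y - 4z = 15


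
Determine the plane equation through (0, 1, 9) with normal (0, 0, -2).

The plane through P with normal n = (a, b, c) satisfies n·(r - P) = 0,
i.e. ax + by + cz = a·x₀ + b·y₀ + c·z₀.
d = 0·0 + 0·1 + (-2)·9
  = 0 + 0 - 18
  = -18
Equation: -2z = -18

-2z = -18


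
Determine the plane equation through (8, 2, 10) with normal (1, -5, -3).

The plane through P with normal n = (a, b, c) satisfies n·(r - P) = 0,
i.e. ax + by + cz = a·x₀ + b·y₀ + c·z₀.
d = 1·8 + (-5)·2 + (-3)·10
  = 8 - 10 - 30
  = -32
Equation: x - 5y - 3z = -32

x - 5y - 3z = -32


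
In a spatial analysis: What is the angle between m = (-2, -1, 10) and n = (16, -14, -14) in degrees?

m·n = (-2)·16 + (-1)·(-14) + 10·(-14) = -32 + 14 - 140 = -158
|m| = √((-2)² + (-1)² + 10²) = √105 ≈ 10.25
|n| = √(16² + (-14)² + (-14)²) = √648 ≈ 25.46
cos θ = (m·n)/(|m||n|) = -158/(10.25·25.46) ≈ -0.6057
θ = arccos(-0.6057) ≈ 127.3°

127.3°


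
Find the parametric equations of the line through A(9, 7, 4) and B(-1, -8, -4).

Direction vector d = B - A = (-1 - 9, -8 - 7, -4 - 4) = (-10, -15, -8)
Parametric form r = A + t·d:
x = 9 - 10t, y = 7 - 15t, z = 4 - 8t

x = 9 - 10t, y = 7 - 15t, z = 4 - 8t


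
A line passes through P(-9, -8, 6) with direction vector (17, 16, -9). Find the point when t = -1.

P(t) = P + t·d
  = (-9 + 17·(-1), -8 + 16·(-1), 6 + (-9)·(-1))
  = (-9 - 17, -8 - 16, 6 + 9)
  = (-26, -24, 15)

(-26, -24, 15)


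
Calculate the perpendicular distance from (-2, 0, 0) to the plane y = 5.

distance = |a·x₀ + b·y₀ + c·z₀ - d| / √(a² + b² + c²)
  = |0·(-2) + 1·0 + 0·0 - 5| / √(0² + 1² + 0²)
  = |0 + 0 + 0 - 5| / √(0 + 1 + 0)
  = |-5| / √1
  = 5 / 1
  ≈ 5

5


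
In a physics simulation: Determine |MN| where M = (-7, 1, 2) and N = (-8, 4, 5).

d = √[(x₂-x₁)² + (y₂-y₁)² + (z₂-z₁)²]
  = √[(-1)² + 3² + 3²]
  = √[1 + 9 + 9]
  = √19
  ≈ 4.359

4.359


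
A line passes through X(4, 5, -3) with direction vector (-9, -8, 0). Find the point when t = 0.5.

P(t) = X + t·d
  = (4 + (-9)·0.5, 5 + (-8)·0.5, -3 + 0·0.5)
  = (4 - 4.5, 5 - 4, -3 + 0)
  = (-0.5, 1, -3)

(-0.5, 1, -3)


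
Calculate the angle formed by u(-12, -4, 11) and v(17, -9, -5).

u·v = (-12)·17 + (-4)·(-9) + 11·(-5) = -204 + 36 - 55 = -223
|u| = √((-12)² + (-4)² + 11²) = √281 ≈ 16.76
|v| = √(17² + (-9)² + (-5)²) = √395 ≈ 19.87
cos θ = (u·v)/(|u||v|) = -223/(16.76·19.87) ≈ -0.6693
θ = arccos(-0.6693) ≈ 132°

132°


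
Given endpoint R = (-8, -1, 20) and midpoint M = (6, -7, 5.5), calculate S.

S = 2M - R
  = (2·6 - (-8), 2·(-7) - (-1), 2·5.5 - 20)
  = (12 + 8, -14 + 1, 11 - 20)
  = (20, -13, -9)

(20, -13, -9)


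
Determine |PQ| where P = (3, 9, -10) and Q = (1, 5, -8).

d = √[(x₂-x₁)² + (y₂-y₁)² + (z₂-z₁)²]
  = √[(-2)² + (-4)² + 2²]
  = √[4 + 16 + 4]
  = √24
  ≈ 4.899

4.899


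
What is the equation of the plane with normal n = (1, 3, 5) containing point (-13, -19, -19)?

The plane through P with normal n = (a, b, c) satisfies n·(r - P) = 0,
i.e. ax + by + cz = a·x₀ + b·y₀ + c·z₀.
d = 1·(-13) + 3·(-19) + 5·(-19)
  = -13 - 57 - 95
  = -165
Equation: x + 3y + 5z = -165

x + 3y + 5z = -165


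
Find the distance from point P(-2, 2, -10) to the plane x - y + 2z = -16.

distance = |a·x₀ + b·y₀ + c·z₀ - d| / √(a² + b² + c²)
  = |1·(-2) + (-1)·2 + 2·(-10) - (-16)| / √(1² + (-1)² + 2²)
  = |-2 - 2 - 20 + 16| / √(1 + 1 + 4)
  = |-8| / √6
  = 8 / 2.449
  ≈ 3.266

3.266


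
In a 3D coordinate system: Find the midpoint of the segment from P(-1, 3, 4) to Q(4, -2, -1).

M = ((x₁+x₂)/2, (y₁+y₂)/2, (z₁+z₂)/2)
  = ((-1 + 4)/2, (3 - 2)/2, (4 - 1)/2)
  = (3/2, 1/2, 3/2)
  = (1.5, 0.5, 1.5)

(1.5, 0.5, 1.5)


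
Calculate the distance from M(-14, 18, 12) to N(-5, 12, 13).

d = √[(x₂-x₁)² + (y₂-y₁)² + (z₂-z₁)²]
  = √[9² + (-6)² + 1²]
  = √[81 + 36 + 1]
  = √118
  ≈ 10.86

10.86


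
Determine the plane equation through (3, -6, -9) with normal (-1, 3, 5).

The plane through P with normal n = (a, b, c) satisfies n·(r - P) = 0,
i.e. ax + by + cz = a·x₀ + b·y₀ + c·z₀.
d = (-1)·3 + 3·(-6) + 5·(-9)
  = -3 - 18 - 45
  = -66
Equation: -x + 3y + 5z = -66

-x + 3y + 5z = -66


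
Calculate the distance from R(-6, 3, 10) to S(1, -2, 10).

d = √[(x₂-x₁)² + (y₂-y₁)² + (z₂-z₁)²]
  = √[7² + (-5)² + 0²]
  = √[49 + 25 + 0]
  = √74
  ≈ 8.602

8.602


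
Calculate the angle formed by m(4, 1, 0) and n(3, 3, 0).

m·n = 4·3 + 1·3 + 0·0 = 12 + 3 + 0 = 15
|m| = √(4² + 1² + 0²) = √17 ≈ 4.123
|n| = √(3² + 3² + 0²) = √18 ≈ 4.243
cos θ = (m·n)/(|m||n|) = 15/(4.123·4.243) ≈ 0.8575
θ = arccos(0.8575) ≈ 30.96°

30.96°


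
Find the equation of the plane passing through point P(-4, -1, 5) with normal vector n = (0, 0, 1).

The plane through P with normal n = (a, b, c) satisfies n·(r - P) = 0,
i.e. ax + by + cz = a·x₀ + b·y₀ + c·z₀.
d = 0·(-4) + 0·(-1) + 1·5
  = 0 + 0 + 5
  = 5
Equation: z = 5

z = 5


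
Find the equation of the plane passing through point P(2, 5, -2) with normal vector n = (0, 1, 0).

The plane through P with normal n = (a, b, c) satisfies n·(r - P) = 0,
i.e. ax + by + cz = a·x₀ + b·y₀ + c·z₀.
d = 0·2 + 1·5 + 0·(-2)
  = 0 + 5 + 0
  = 5
Equation: y = 5

y = 5


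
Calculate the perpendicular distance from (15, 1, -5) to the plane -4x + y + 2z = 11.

distance = |a·x₀ + b·y₀ + c·z₀ - d| / √(a² + b² + c²)
  = |(-4)·15 + 1·1 + 2·(-5) - 11| / √((-4)² + 1² + 2²)
  = |-60 + 1 - 10 - 11| / √(16 + 1 + 4)
  = |-80| / √21
  = 80 / 4.583
  ≈ 17.46

17.46


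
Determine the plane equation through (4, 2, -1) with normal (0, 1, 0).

The plane through P with normal n = (a, b, c) satisfies n·(r - P) = 0,
i.e. ax + by + cz = a·x₀ + b·y₀ + c·z₀.
d = 0·4 + 1·2 + 0·(-1)
  = 0 + 2 + 0
  = 2
Equation: y = 2

y = 2


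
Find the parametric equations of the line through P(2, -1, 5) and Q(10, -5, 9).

Direction vector d = Q - P = (10 - 2, -5 + 1, 9 - 5) = (8, -4, 4)
Parametric form r = P + t·d:
x = 2 + 8t, y = -1 - 4t, z = 5 + 4t

x = 2 + 8t, y = -1 - 4t, z = 5 + 4t


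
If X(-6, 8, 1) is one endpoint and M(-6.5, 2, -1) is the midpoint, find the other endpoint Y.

Y = 2M - X
  = (2·(-6.5) - (-6), 2·2 - 8, 2·(-1) - 1)
  = (-13 + 6, 4 - 8, -2 - 1)
  = (-7, -4, -3)

(-7, -4, -3)


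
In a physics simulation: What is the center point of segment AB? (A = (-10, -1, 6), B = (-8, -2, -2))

M = ((x₁+x₂)/2, (y₁+y₂)/2, (z₁+z₂)/2)
  = ((-10 - 8)/2, (-1 - 2)/2, (6 - 2)/2)
  = (-18/2, -3/2, 4/2)
  = (-9, -1.5, 2)

(-9, -1.5, 2)


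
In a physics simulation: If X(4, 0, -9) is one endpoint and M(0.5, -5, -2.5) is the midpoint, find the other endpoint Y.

Y = 2M - X
  = (2·0.5 - 4, 2·(-5) - 0, 2·(-2.5) - (-9))
  = (1 - 4, -10 + 0, -5 + 9)
  = (-3, -10, 4)

(-3, -10, 4)


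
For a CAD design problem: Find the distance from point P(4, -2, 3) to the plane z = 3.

distance = |a·x₀ + b·y₀ + c·z₀ - d| / √(a² + b² + c²)
  = |0·4 + 0·(-2) + 1·3 - 3| / √(0² + 0² + 1²)
  = |0 + 0 + 3 - 3| / √(0 + 0 + 1)
  = |0| / √1
  = 0 / 1
  ≈ 0

0


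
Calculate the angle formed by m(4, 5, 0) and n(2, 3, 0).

m·n = 4·2 + 5·3 + 0·0 = 8 + 15 + 0 = 23
|m| = √(4² + 5² + 0²) = √41 ≈ 6.403
|n| = √(2² + 3² + 0²) = √13 ≈ 3.606
cos θ = (m·n)/(|m||n|) = 23/(6.403·3.606) ≈ 0.9962
θ = arccos(0.9962) ≈ 4.97°

4.97°


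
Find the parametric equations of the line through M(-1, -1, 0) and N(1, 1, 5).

Direction vector d = N - M = (1 + 1, 1 + 1, 5 + 0) = (2, 2, 5)
Parametric form r = M + t·d:
x = -1 + 2t, y = -1 + 2t, z = 0 + 5t

x = -1 + 2t, y = -1 + 2t, z = 0 + 5t


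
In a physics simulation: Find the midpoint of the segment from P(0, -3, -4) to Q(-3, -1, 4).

M = ((x₁+x₂)/2, (y₁+y₂)/2, (z₁+z₂)/2)
  = ((0 - 3)/2, (-3 - 1)/2, (-4 + 4)/2)
  = (-3/2, -4/2, 0/2)
  = (-1.5, -2, 0)

(-1.5, -2, 0)


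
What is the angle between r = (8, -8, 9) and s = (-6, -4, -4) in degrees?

r·s = 8·(-6) + (-8)·(-4) + 9·(-4) = -48 + 32 - 36 = -52
|r| = √(8² + (-8)² + 9²) = √209 ≈ 14.46
|s| = √((-6)² + (-4)² + (-4)²) = √68 ≈ 8.246
cos θ = (r·s)/(|r||s|) = -52/(14.46·8.246) ≈ -0.4362
θ = arccos(-0.4362) ≈ 115.9°

115.9°


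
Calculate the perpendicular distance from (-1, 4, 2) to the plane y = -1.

distance = |a·x₀ + b·y₀ + c·z₀ - d| / √(a² + b² + c²)
  = |0·(-1) + 1·4 + 0·2 - (-1)| / √(0² + 1² + 0²)
  = |0 + 4 + 0 + 1| / √(0 + 1 + 0)
  = |5| / √1
  = 5 / 1
  ≈ 5

5


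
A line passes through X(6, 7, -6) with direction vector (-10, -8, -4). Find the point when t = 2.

P(t) = X + t·d
  = (6 + (-10)·2, 7 + (-8)·2, -6 + (-4)·2)
  = (6 - 20, 7 - 16, -6 - 8)
  = (-14, -9, -14)

(-14, -9, -14)


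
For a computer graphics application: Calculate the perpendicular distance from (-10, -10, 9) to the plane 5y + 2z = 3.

distance = |a·x₀ + b·y₀ + c·z₀ - d| / √(a² + b² + c²)
  = |0·(-10) + 5·(-10) + 2·9 - 3| / √(0² + 5² + 2²)
  = |0 - 50 + 18 - 3| / √(0 + 25 + 4)
  = |-35| / √29
  = 35 / 5.385
  ≈ 6.499

6.499


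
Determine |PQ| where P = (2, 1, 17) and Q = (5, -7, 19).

d = √[(x₂-x₁)² + (y₂-y₁)² + (z₂-z₁)²]
  = √[3² + (-8)² + 2²]
  = √[9 + 64 + 4]
  = √77
  ≈ 8.775

8.775
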